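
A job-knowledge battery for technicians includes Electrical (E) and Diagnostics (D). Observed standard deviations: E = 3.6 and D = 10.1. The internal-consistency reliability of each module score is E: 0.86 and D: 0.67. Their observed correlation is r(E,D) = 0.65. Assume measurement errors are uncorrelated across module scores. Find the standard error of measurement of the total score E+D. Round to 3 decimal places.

5.956

Var(total) = 114.97 + 47.268 = 162.238.
True-score variance = 79.4923 + 47.268 = 126.76, so reliability = 0.7813.
Error variance = 162.238 − 126.76 = 35.4777; SEM = √35.4777 = 5.956.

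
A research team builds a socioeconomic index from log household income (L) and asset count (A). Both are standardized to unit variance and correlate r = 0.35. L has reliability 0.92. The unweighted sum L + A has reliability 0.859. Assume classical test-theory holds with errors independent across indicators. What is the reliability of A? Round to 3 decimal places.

0.699

Var(L+A) = 2 + 2·0.35 = 2.700.
True-score variance = ρ_L + ρ_A + 2·0.35, so 0.859 = (0.92 + ρ_A + 0.70) / 2.700.
ρ_A = 0.859·2.700 − 0.92 − 0.70 = 0.699.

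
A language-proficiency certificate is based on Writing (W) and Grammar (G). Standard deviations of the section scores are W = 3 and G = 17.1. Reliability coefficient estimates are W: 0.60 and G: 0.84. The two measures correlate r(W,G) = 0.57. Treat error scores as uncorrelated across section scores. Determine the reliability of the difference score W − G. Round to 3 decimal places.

0.793

Var(W−G) = 3² + 17.1² − 2·3·17.1·0.57 = 301.41 − 58.482 = 242.928.
With uncorrelated errors the cross-covariances are all true-score covariance, so they carry over unchanged; only the diagonal terms shrink to ρᵢσᵢ².
True-score variance = [3²·0.60 + 17.1²·0.84] − 58.482 = 251.024 − 58.482 = 192.542.
Reliability = 192.542 / 242.928 = 0.793.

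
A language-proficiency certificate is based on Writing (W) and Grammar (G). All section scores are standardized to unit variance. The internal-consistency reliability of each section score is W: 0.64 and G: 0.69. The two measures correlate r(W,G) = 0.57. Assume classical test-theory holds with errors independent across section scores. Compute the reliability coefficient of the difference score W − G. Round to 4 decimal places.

Var(W−G) = 1 + 1 − 2·0.57 = 2 − 1.14 = 0.86.
Under uncorrelated errors the observed covariances equal the true-score covariances, so only the own-variance terms attenuate.
True-score variance = [0.64 + 0.69] − 1.14 = 1.33 − 1.14 = 0.19.
Reliability = 0.19 / 0.86 = 0.2209.

0.2209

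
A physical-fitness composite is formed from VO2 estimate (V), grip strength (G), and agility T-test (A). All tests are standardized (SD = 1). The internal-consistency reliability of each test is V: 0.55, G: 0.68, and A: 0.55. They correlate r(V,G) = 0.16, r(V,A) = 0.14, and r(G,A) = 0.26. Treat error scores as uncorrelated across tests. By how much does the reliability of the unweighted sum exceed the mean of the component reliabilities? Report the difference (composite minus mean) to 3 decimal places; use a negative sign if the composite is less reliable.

Var(sum) = 3 + 1.12 = 4.12; true-score variance = 1.78 + 1.12 = 2.9; composite reliability = 0.7039.
Mean component reliability = 0.5933.
Difference = 0.7039 − 0.5933 = 0.111.

0.111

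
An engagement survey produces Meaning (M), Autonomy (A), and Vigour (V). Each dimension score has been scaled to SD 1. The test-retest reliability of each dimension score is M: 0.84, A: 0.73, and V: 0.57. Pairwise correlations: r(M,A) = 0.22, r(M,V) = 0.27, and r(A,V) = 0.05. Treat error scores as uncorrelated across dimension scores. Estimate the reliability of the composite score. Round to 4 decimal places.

Var(M+A+V) = 3 + 2·[0.22 + 0.27 + 0.05] = 3 + 1.08 = 4.08.
Under uncorrelated errors the observed covariances equal the true-score covariances, so only the own-variance terms attenuate.
True-score variance = [0.84 + 0.73 + 0.57] + 1.08 = 2.14 + 1.08 = 3.22.
Reliability = 3.22 / 4.08 = 0.7892.

0.7892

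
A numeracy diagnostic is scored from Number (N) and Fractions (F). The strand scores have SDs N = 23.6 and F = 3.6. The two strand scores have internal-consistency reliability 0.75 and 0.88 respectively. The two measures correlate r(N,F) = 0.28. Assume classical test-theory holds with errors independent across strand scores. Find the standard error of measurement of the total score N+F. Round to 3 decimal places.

11.866

Var(total) = 569.92 + 47.5776 = 617.498.
True-score variance = 429.125 + 47.5776 = 476.702, so reliability = 0.7720.
Error variance = 617.498 − 476.702 = 140.795; SEM = √140.795 = 11.866.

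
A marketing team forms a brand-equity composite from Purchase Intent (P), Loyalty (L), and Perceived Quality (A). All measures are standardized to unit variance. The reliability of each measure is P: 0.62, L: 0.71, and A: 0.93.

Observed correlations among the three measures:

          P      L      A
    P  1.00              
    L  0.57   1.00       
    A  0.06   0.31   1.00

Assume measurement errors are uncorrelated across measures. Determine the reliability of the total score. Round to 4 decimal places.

0.8484

Var(P+L+A) = 3 + 2·[0.57 + 0.06 + 0.31] = 3 + 1.88 = 4.88.
Under uncorrelated errors the observed covariances equal the true-score covariances, so only the own-variance terms attenuate.
True-score variance = [0.62 + 0.71 + 0.93] + 1.88 = 2.26 + 1.88 = 4.14.
Reliability = 4.14 / 4.88 = 0.8484.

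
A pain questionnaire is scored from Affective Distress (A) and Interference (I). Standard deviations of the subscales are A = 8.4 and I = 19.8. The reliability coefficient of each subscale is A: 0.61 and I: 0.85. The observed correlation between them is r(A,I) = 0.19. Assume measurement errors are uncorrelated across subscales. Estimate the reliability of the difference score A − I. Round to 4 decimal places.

0.7839

Var(A−I) = 8.4² + 19.8² − 2·8.4·19.8·0.19 = 462.6 − 63.2016 = 399.398.
Under uncorrelated errors the observed covariances equal the true-score covariances, so only the own-variance terms attenuate.
True-score variance = [8.4²·0.61 + 19.8²·0.85] − 63.2016 = 376.276 − 63.2016 = 313.074.
Reliability = 313.074 / 399.398 = 0.7839.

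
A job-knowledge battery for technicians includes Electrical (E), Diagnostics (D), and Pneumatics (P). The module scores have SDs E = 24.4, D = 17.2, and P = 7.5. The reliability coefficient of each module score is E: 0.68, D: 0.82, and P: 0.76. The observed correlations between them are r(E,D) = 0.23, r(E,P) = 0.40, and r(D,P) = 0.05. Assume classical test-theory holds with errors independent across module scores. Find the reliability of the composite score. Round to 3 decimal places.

Var(E+D+P) = 24.4² + 17.2² + 7.5² + 2·[24.4·17.2·0.23 + 24.4·7.5·0.40 + 17.2·7.5·0.05] = 947.45 + 352.353 = 1299.8.
Because errors are independent across components, Cov(Tᵢ,Tⱼ) = Cov(Xᵢ,Xⱼ); the off-diagonal part of the true-score variance is the same as above.
True-score variance = [24.4²·0.68 + 17.2²·0.82 + 7.5²·0.76] + 352.353 = 690.184 + 352.353 = 1042.54.
Reliability = 1042.54 / 1299.8 = 0.802.

0.802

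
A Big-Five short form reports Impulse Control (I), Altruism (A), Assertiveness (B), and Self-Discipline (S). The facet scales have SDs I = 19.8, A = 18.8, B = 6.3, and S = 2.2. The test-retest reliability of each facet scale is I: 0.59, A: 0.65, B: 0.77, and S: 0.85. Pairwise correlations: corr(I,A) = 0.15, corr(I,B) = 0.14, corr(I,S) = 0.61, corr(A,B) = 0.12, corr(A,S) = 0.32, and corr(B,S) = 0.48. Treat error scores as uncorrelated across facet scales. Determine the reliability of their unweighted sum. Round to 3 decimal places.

Var(I+A+B+S) = 19.8² + 18.8² + 6.3² + 2.2² + 2·[19.8·18.8·0.15 + 19.8·6.3·0.14 + 19.8·2.2·0.61 + 18.8·6.3·0.12 + 18.8·2.2·0.32 + 6.3·2.2·0.48] = 790.01 + 267.944 = 1057.95.
With uncorrelated errors the cross-covariances are all true-score covariance, so they carry over unchanged; only the diagonal terms shrink to ρᵢσᵢ².
True-score variance = [19.8²·0.59 + 18.8²·0.65 + 6.3²·0.77 + 2.2²·0.85] + 267.944 = 495.715 + 267.944 = 763.659.
Reliability = 763.659 / 1057.95 = 0.722.

0.722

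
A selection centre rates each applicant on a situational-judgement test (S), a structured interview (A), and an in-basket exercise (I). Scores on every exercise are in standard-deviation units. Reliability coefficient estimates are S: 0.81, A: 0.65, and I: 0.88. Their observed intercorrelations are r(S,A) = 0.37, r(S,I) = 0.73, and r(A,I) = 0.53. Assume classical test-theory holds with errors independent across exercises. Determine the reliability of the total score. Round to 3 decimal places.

0.895

Var(S+A+I) = 3 + 2·[0.37 + 0.73 + 0.53] = 3 + 3.26 = 6.26.
Under uncorrelated errors the observed covariances equal the true-score covariances, so only the own-variance terms attenuate.
True-score variance = [0.81 + 0.65 + 0.88] + 3.26 = 2.34 + 3.26 = 5.6.
Reliability = 5.6 / 6.26 = 0.895.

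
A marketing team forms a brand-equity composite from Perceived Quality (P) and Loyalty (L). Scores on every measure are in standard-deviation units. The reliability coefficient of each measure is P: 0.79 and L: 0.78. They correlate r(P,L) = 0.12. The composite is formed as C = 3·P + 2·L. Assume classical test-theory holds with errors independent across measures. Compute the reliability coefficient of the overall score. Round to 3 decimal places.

Var(C) = 3² + 2² + 2·[6·0.12] = 13 + 1.44 = 14.44.
Under uncorrelated errors the observed covariances equal the true-score covariances, so only the own-variance terms attenuate.
True-score variance = [3²·0.79 + 2²·0.78] + 1.44 = 10.23 + 1.44 = 11.67.
Reliability = 11.67 / 14.44 = 0.808.

0.808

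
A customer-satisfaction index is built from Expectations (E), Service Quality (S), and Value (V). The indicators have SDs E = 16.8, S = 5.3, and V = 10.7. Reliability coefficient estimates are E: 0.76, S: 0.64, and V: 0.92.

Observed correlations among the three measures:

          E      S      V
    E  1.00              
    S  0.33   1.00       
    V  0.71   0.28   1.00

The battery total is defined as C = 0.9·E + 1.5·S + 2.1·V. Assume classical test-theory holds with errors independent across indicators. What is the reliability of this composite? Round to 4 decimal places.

0.9191

Var(C) = 0.9²·16.8² + 1.5²·5.3² + 2.1²·10.7² + 2·[1.35·16.8·5.3·0.33 + 1.89·16.8·10.7·0.71 + 3.15·5.3·10.7·0.28] = 796.718 + 661.811 = 1458.53.
Because errors are independent across components, Cov(Tᵢ,Tⱼ) = Cov(Xᵢ,Xⱼ); the off-diagonal part of the true-score variance is the same as above.
True-score variance = [0.9²·16.8²·0.76 + 1.5²·5.3²·0.64 + 2.1²·10.7²·0.92] + 661.811 = 678.705 + 661.811 = 1340.52.
Reliability = 1340.52 / 1458.53 = 0.9191.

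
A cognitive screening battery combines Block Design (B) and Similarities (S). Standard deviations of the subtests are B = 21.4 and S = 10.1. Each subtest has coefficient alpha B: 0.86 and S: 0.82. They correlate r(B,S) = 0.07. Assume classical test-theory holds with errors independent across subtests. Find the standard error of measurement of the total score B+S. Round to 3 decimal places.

9.082

Var(total) = 559.97 + 30.2596 = 590.23.
True-score variance = 477.494 + 30.2596 = 507.753, so reliability = 0.8603.
Error variance = 590.23 − 507.753 = 82.4762; SEM = √82.4762 = 9.082.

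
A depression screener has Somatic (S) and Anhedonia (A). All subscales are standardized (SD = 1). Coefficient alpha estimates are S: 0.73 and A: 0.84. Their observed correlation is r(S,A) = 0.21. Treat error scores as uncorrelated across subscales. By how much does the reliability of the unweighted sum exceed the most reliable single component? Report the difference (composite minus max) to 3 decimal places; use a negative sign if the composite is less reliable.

-0.018

Var(sum) = 2 + 0.42 = 2.42; true-score variance = 1.57 + 0.42 = 1.99; composite reliability = 0.8223.
Max component reliability = 0.8400.
Difference = 0.8223 − 0.8400 = -0.018.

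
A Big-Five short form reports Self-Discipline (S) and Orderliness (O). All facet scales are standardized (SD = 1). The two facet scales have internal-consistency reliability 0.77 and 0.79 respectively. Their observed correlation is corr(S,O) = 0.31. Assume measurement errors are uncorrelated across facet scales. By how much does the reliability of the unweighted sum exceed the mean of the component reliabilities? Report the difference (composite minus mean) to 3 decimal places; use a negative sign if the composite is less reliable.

0.052

Var(sum) = 2 + 0.62 = 2.62; true-score variance = 1.56 + 0.62 = 2.18; composite reliability = 0.8321.
Mean component reliability = 0.7800.
Difference = 0.8321 − 0.7800 = 0.052.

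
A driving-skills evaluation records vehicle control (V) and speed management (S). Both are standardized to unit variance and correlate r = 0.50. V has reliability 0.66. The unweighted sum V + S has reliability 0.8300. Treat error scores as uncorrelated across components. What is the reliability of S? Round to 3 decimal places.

Var(V+S) = 2 + 2·0.50 = 3.000.
True-score variance = ρ_V + ρ_S + 2·0.50, so 0.8300 = (0.66 + ρ_S + 1.00) / 3.000.
ρ_S = 0.8300·3.000 − 0.66 − 1.00 = 0.830.

0.830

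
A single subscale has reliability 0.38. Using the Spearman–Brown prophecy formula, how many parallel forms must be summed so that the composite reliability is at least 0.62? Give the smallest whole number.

k ≥ ρ*(1−ρ₁)/(ρ₁(1−ρ*)) = 0.62·0.62 / (0.38·0.38) = 2.662.
Smallest integer k = 3.

3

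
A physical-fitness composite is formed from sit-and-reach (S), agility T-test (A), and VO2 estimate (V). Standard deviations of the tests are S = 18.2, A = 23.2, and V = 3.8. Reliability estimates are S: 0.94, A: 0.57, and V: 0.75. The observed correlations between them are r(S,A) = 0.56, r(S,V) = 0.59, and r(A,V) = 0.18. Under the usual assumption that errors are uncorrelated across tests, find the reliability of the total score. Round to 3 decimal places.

0.827

Var(S+A+V) = 18.2² + 23.2² + 3.8² + 2·[18.2·23.2·0.56 + 18.2·3.8·0.59 + 23.2·3.8·0.18] = 883.92 + 586.255 = 1470.18.
Because errors are independent across components, Cov(Tᵢ,Tⱼ) = Cov(Xᵢ,Xⱼ); the off-diagonal part of the true-score variance is the same as above.
True-score variance = [18.2²·0.94 + 23.2²·0.57 + 3.8²·0.75] + 586.255 = 628.992 + 586.255 = 1215.25.
Reliability = 1215.25 / 1470.18 = 0.827.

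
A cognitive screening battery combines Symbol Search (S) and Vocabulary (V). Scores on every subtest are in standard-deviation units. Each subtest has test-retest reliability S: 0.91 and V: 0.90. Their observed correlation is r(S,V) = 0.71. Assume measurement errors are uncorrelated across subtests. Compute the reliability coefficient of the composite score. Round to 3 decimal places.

Var(S+V) = 2 + 2·[0.71] = 2 + 1.42 = 3.42.
Because errors are independent across components, Cov(Tᵢ,Tⱼ) = Cov(Xᵢ,Xⱼ); the off-diagonal part of the true-score variance is the same as above.
True-score variance = [0.91 + 0.90] + 1.42 = 1.81 + 1.42 = 3.23.
Reliability = 3.23 / 3.42 = 0.944.

0.944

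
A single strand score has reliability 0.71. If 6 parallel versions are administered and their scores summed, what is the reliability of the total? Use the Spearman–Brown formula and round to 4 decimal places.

0.9363

ρ_k = kρ / (1 + (k−1)ρ) = 6·0.71 / (1 + 5·0.71) = 4.260 / 4.550 = 0.9363.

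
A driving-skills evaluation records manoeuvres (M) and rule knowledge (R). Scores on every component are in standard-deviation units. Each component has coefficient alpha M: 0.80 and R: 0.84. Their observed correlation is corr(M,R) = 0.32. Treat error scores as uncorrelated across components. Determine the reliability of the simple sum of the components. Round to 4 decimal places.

0.8636

Var(M+R) = 2 + 2·[0.32] = 2 + 0.64 = 2.64.
With uncorrelated errors the cross-covariances are all true-score covariance, so they carry over unchanged; only the diagonal terms shrink to ρᵢσᵢ².
True-score variance = [0.80 + 0.84] + 0.64 = 1.64 + 0.64 = 2.28.
Reliability = 2.28 / 2.64 = 0.8636.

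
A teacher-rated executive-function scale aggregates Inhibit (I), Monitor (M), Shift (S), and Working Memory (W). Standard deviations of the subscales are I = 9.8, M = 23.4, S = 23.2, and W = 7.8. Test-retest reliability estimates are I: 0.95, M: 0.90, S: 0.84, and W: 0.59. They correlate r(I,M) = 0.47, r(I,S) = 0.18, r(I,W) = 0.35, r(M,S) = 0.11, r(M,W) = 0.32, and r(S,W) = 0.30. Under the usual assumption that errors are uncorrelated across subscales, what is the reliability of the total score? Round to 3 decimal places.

Var(I+M+S+W) = 9.8² + 23.4² + 23.2² + 7.8² + 2·[9.8·23.4·0.47 + 9.8·23.2·0.18 + 9.8·7.8·0.35 + 23.4·23.2·0.11 + 23.4·7.8·0.32 + 23.2·7.8·0.30] = 1242.68 + 695.741 = 1938.42.
Because errors are independent across components, Cov(Tᵢ,Tⱼ) = Cov(Xᵢ,Xⱼ); the off-diagonal part of the true-score variance is the same as above.
True-score variance = [9.8²·0.95 + 23.4²·0.90 + 23.2²·0.84 + 7.8²·0.59] + 695.741 = 1072.06 + 695.741 = 1767.8.
Reliability = 1767.8 / 1938.42 = 0.912.

0.912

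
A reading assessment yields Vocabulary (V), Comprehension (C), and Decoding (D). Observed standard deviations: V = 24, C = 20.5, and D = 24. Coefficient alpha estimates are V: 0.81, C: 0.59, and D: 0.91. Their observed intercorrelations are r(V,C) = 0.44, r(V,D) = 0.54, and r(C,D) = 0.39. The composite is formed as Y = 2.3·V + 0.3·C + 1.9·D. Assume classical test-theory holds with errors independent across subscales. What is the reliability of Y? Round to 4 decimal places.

0.9070

Var(Y) = 2.3²·24² + 0.3²·20.5² + 1.9²·24² + 2·[0.69·24·20.5·0.44 + 4.37·24·24·0.54 + 0.57·20.5·24·0.39] = 5164.22 + 3235.98 = 8400.2.
Under uncorrelated errors the observed covariances equal the true-score covariances, so only the own-variance terms attenuate.
True-score variance = [2.3²·24²·0.81 + 0.3²·20.5²·0.59 + 1.9²·24²·0.91] + 3235.98 = 4382.64 + 3235.98 = 7618.61.
Reliability = 7618.61 / 8400.2 = 0.9070.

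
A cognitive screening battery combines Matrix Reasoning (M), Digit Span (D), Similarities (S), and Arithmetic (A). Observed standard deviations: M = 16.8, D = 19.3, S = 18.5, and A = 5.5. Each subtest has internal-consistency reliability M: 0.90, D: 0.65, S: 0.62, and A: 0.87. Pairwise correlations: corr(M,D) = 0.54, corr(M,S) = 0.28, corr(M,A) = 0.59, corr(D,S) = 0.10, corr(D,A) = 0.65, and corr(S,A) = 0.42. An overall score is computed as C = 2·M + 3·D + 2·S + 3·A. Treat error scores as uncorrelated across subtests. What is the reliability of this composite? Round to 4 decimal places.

Var(C) = 2²·16.8² + 3²·19.3² + 2²·18.5² + 3²·5.5² + 2·[6·16.8·19.3·0.54 + 4·16.8·18.5·0.28 + 6·16.8·5.5·0.59 + 6·19.3·18.5·0.10 + 9·19.3·5.5·0.65 + 6·18.5·5.5·0.42] = 6122.62 + 5634.69 = 11757.3.
With uncorrelated errors the cross-covariances are all true-score covariance, so they carry over unchanged; only the diagonal terms shrink to ρᵢσᵢ².
True-score variance = [2²·16.8²·0.90 + 3²·19.3²·0.65 + 2²·18.5²·0.62 + 3²·5.5²·0.87] + 5634.69 = 4280.77 + 5634.69 = 9915.46.
Reliability = 9915.46 / 11757.3 = 0.8433.

0.8433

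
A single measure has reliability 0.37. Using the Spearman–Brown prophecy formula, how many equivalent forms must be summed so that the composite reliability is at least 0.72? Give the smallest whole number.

k ≥ ρ*(1−ρ₁)/(ρ₁(1−ρ*)) = 0.72·0.63 / (0.37·0.28) = 4.378.
Smallest integer k = 5.

5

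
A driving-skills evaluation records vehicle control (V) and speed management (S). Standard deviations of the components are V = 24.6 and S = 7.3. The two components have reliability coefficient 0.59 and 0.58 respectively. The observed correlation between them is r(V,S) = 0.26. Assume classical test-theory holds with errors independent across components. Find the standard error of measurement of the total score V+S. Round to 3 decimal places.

16.447

Var(total) = 658.45 + 93.3816 = 751.832.
True-score variance = 387.953 + 93.3816 = 481.334, so reliability = 0.6402.
Error variance = 751.832 − 481.334 = 270.497; SEM = √270.497 = 16.447.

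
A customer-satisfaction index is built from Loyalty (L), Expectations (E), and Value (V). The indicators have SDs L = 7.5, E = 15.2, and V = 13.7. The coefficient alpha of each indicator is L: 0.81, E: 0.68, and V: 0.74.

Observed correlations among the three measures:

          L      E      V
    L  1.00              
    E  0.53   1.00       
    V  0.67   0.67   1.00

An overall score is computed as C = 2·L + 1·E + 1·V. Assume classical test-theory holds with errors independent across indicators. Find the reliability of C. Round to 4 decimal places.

Var(C) = 2²·7.5² + 15.2² + 13.7² + 2·[2·7.5·15.2·0.53 + 2·7.5·13.7·0.67 + 15.2·13.7·0.67] = 643.73 + 796.092 = 1439.82.
Because errors are independent across components, Cov(Tᵢ,Tⱼ) = Cov(Xᵢ,Xⱼ); the off-diagonal part of the true-score variance is the same as above.
True-score variance = [2²·7.5²·0.81 + 15.2²·0.68 + 13.7²·0.74] + 796.092 = 478.248 + 796.092 = 1274.34.
Reliability = 1274.34 / 1439.82 = 0.8851.

0.8851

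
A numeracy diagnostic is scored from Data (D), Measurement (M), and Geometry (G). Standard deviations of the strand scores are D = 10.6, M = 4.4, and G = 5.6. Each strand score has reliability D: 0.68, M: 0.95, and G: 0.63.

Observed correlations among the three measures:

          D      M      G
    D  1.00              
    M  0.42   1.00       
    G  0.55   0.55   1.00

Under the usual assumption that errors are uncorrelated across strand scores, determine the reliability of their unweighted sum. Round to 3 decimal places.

Var(D+M+G) = 10.6² + 4.4² + 5.6² + 2·[10.6·4.4·0.42 + 10.6·5.6·0.55 + 4.4·5.6·0.55] = 163.08 + 131.578 = 294.658.
With uncorrelated errors the cross-covariances are all true-score covariance, so they carry over unchanged; only the diagonal terms shrink to ρᵢσᵢ².
True-score variance = [10.6²·0.68 + 4.4²·0.95 + 5.6²·0.63] + 131.578 = 114.554 + 131.578 = 246.131.
Reliability = 246.131 / 294.658 = 0.835.

0.835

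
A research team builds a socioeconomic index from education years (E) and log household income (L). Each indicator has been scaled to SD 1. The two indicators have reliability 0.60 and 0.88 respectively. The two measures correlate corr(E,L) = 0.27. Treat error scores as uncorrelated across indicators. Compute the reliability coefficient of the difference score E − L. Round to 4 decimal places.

0.6438

Var(E−L) = 1 + 1 − 2·0.27 = 2 − 0.54 = 1.46.
Because errors are independent across components, Cov(Tᵢ,Tⱼ) = Cov(Xᵢ,Xⱼ); the off-diagonal part of the true-score variance is the same as above.
True-score variance = [0.60 + 0.88] − 0.54 = 1.48 − 0.54 = 0.94.
Reliability = 0.94 / 1.46 = 0.6438.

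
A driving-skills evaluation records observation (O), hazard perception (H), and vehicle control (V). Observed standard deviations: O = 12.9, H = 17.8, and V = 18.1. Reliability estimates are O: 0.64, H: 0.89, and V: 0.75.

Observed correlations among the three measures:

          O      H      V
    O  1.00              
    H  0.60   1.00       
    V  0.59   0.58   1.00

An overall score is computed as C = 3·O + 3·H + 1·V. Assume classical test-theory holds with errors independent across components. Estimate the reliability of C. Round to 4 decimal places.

Var(C) = 3²·12.9² + 3²·17.8² + 18.1² + 2·[9·12.9·17.8·0.60 + 3·12.9·18.1·0.59 + 3·17.8·18.1·0.58] = 4676.86 + 4427.64 = 9104.5.
Under uncorrelated errors the observed covariances equal the true-score covariances, so only the own-variance terms attenuate.
True-score variance = [3²·12.9²·0.64 + 3²·17.8²·0.89 + 18.1²·0.75] + 4427.64 = 3742.12 + 4427.64 = 8169.75.
Reliability = 8169.75 / 9104.5 = 0.8973.

0.8973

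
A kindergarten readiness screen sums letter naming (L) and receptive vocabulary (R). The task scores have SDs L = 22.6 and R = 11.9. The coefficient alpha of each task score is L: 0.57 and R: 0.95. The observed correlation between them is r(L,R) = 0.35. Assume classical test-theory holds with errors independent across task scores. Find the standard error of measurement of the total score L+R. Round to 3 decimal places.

15.057

Var(total) = 652.37 + 188.258 = 840.628.
True-score variance = 425.663 + 188.258 = 613.921, so reliability = 0.7303.
Error variance = 840.628 − 613.921 = 226.707; SEM = √226.707 = 15.057.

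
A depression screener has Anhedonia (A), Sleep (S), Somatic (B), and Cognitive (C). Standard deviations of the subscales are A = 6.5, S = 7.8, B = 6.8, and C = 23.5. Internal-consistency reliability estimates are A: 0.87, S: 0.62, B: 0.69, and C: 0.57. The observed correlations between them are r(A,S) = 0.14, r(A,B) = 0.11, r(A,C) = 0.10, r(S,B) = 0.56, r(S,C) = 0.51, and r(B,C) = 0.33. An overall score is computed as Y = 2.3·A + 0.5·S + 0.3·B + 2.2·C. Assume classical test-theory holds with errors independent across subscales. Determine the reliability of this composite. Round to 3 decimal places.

Var(Y) = 2.3²·6.5² + 0.5²·7.8² + 0.3²·6.8² + 2.2²·23.5² + 2·[1.15·6.5·7.8·0.14 + 0.69·6.5·6.8·0.11 + 5.06·6.5·23.5·0.10 + 0.15·7.8·6.8·0.56 + 1.1·7.8·23.5·0.51 + 0.66·6.8·23.5·0.33] = 2915.76 + 461.8 = 3377.56.
Under uncorrelated errors the observed covariances equal the true-score covariances, so only the own-variance terms attenuate.
True-score variance = [2.3²·6.5²·0.87 + 0.5²·7.8²·0.62 + 0.3²·6.8²·0.69 + 2.2²·23.5²·0.57] + 461.8 = 1730.3 + 461.8 = 2192.1.
Reliability = 2192.1 / 3377.56 = 0.649.

0.649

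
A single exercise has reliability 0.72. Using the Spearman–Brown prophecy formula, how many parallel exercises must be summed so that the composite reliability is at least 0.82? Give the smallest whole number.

2

k ≥ ρ*(1−ρ₁)/(ρ₁(1−ρ*)) = 0.82·0.28 / (0.72·0.18) = 1.772.
Smallest integer k = 2.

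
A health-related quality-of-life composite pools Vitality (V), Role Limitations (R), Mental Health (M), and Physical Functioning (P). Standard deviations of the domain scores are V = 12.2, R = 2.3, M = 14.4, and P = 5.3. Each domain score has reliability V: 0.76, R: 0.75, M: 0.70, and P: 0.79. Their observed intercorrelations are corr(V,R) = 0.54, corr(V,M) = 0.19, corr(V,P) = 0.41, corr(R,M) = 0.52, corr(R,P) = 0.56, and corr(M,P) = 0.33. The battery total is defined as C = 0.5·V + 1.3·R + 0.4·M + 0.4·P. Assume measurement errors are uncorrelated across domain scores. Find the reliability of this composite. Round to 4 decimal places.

0.8626

Var(C) = 0.5²·12.2² + 1.3²·2.3² + 0.4²·14.4² + 0.4²·5.3² + 2·[0.65·12.2·2.3·0.54 + 0.2·12.2·14.4·0.19 + 0.2·12.2·5.3·0.41 + 0.52·2.3·14.4·0.52 + 0.52·2.3·5.3·0.56 + 0.16·14.4·5.3·0.33] = 83.8221 + 76.7242 = 160.546.
Under uncorrelated errors the observed covariances equal the true-score covariances, so only the own-variance terms attenuate.
True-score variance = [0.5²·12.2²·0.76 + 1.3²·2.3²·0.75 + 0.4²·14.4²·0.70 + 0.4²·5.3²·0.79] + 76.7242 = 61.7596 + 76.7242 = 138.484.
Reliability = 138.484 / 160.546 = 0.8626.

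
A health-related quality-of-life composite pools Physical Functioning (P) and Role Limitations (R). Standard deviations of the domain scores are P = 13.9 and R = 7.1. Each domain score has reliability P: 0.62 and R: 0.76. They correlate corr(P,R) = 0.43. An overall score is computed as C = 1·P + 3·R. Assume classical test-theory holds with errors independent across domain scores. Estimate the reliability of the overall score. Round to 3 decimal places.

Var(C) = 13.9² + 3²·7.1² + 2·[3·13.9·7.1·0.43] = 646.9 + 254.62 = 901.52.
Because errors are independent across components, Cov(Tᵢ,Tⱼ) = Cov(Xᵢ,Xⱼ); the off-diagonal part of the true-score variance is the same as above.
True-score variance = [13.9²·0.62 + 3²·7.1²·0.76] + 254.62 = 464.595 + 254.62 = 719.215.
Reliability = 719.215 / 901.52 = 0.798.

0.798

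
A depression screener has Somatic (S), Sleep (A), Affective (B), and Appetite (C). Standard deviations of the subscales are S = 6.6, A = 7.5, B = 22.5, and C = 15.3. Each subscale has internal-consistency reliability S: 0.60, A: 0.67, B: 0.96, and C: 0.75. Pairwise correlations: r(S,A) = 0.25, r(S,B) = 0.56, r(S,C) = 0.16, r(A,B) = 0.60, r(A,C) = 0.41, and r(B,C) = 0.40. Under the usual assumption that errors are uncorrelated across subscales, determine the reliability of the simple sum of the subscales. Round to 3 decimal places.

0.930

Var(S+A+B+C) = 6.6² + 7.5² + 22.5² + 15.3² + 2·[6.6·7.5·0.25 + 6.6·22.5·0.56 + 6.6·15.3·0.16 + 7.5·22.5·0.60 + 7.5·15.3·0.41 + 22.5·15.3·0.40] = 840.15 + 795.379 = 1635.53.
With uncorrelated errors the cross-covariances are all true-score covariance, so they carry over unchanged; only the diagonal terms shrink to ρᵢσᵢ².
True-score variance = [6.6²·0.60 + 7.5²·0.67 + 22.5²·0.96 + 15.3²·0.75] + 795.379 = 725.391 + 795.379 = 1520.77.
Reliability = 1520.77 / 1635.53 = 0.930.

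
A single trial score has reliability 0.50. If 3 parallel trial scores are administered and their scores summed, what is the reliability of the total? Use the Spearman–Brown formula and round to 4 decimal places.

ρ_k = kρ / (1 + (k−1)ρ) = 3·0.50 / (1 + 2·0.50) = 1.500 / 2.000 = 0.7500.

0.7500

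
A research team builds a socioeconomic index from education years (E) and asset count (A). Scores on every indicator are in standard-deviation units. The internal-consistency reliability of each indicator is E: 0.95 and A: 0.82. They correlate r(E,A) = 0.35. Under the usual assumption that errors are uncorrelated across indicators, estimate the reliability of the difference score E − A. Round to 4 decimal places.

0.8231

Var(E−A) = 1 + 1 − 2·0.35 = 2 − 0.7 = 1.3.
With uncorrelated errors the cross-covariances are all true-score covariance, so they carry over unchanged; only the diagonal terms shrink to ρᵢσᵢ².
True-score variance = [0.95 + 0.82] − 0.7 = 1.77 − 0.7 = 1.07.
Reliability = 1.07 / 1.3 = 0.8231.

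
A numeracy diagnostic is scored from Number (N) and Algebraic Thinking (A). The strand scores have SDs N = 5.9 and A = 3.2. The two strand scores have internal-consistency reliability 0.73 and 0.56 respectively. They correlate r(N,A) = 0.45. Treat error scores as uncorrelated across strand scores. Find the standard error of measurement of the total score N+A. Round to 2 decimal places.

Var(total) = 45.05 + 16.992 = 62.042.
True-score variance = 31.1457 + 16.992 = 48.1377, so reliability = 0.7759.
Error variance = 62.042 − 48.1377 = 13.9043; SEM = √13.9043 = 3.73.

3.73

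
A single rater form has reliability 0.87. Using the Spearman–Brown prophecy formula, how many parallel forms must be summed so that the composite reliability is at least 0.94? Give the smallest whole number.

k ≥ ρ*(1−ρ₁)/(ρ₁(1−ρ*)) = 0.94·0.13 / (0.87·0.06) = 2.341.
Smallest integer k = 3.

3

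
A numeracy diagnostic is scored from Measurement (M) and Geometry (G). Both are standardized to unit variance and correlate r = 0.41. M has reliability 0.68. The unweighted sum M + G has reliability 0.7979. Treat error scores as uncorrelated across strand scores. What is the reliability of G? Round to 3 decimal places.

Var(M+G) = 2 + 2·0.41 = 2.820.
True-score variance = ρ_M + ρ_G + 2·0.41, so 0.7979 = (0.68 + ρ_G + 0.82) / 2.820.
ρ_G = 0.7979·2.820 − 0.68 − 0.82 = 0.750.

0.750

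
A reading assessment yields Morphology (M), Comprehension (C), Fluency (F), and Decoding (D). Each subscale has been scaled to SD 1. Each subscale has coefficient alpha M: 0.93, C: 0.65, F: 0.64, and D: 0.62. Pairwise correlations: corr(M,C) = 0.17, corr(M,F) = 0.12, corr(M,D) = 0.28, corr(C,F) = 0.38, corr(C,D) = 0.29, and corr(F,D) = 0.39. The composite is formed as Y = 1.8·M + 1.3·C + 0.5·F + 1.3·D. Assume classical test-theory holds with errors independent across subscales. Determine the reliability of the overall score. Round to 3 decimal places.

Var(Y) = 1.8² + 1.3² + 0.5² + 1.3² + 2·[2.34·0.17 + 0.9·0.12 + 2.34·0.28 + 0.65·0.38 + 1.69·0.29 + 0.65·0.39] = 6.87 + 4.3032 = 11.1732.
Because errors are independent across components, Cov(Tᵢ,Tⱼ) = Cov(Xᵢ,Xⱼ); the off-diagonal part of the true-score variance is the same as above.
True-score variance = [1.8²·0.93 + 1.3²·0.65 + 0.5²·0.64 + 1.3²·0.62] + 4.3032 = 5.3195 + 4.3032 = 9.6227.
Reliability = 9.6227 / 11.1732 = 0.861.

0.861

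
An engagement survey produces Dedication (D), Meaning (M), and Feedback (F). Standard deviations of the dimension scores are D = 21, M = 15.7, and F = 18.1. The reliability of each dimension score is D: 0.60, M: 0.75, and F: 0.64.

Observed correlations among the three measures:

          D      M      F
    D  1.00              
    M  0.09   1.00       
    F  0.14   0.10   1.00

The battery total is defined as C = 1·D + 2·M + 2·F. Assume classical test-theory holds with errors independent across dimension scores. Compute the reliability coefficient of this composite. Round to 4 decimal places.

0.7286

Var(C) = 21² + 2²·15.7² + 2²·18.1² + 2·[2·21·15.7·0.09 + 2·21·18.1·0.14 + 4·15.7·18.1·0.10] = 2737.4 + 558.884 = 3296.28.
Under uncorrelated errors the observed covariances equal the true-score covariances, so only the own-variance terms attenuate.
True-score variance = [21²·0.60 + 2²·15.7²·0.75 + 2²·18.1²·0.64] + 558.884 = 1842.75 + 558.884 = 2401.64.
Reliability = 2401.64 / 3296.28 = 0.7286.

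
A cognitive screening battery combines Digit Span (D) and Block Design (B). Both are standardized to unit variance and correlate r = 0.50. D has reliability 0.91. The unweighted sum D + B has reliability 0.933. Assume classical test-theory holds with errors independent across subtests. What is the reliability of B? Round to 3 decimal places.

0.889

Var(D+B) = 2 + 2·0.50 = 3.000.
True-score variance = ρ_D + ρ_B + 2·0.50, so 0.933 = (0.91 + ρ_B + 1.00) / 3.000.
ρ_B = 0.933·3.000 − 0.91 − 1.00 = 0.889.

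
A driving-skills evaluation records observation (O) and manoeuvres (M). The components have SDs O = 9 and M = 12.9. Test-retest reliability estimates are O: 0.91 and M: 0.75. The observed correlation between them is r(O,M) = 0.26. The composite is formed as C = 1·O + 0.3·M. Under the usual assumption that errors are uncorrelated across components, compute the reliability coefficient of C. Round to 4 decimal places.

0.9033

Var(C) = 9² + 0.3²·12.9² + 2·[0.3·9·12.9·0.26] = 95.9769 + 18.1116 = 114.088.
Under uncorrelated errors the observed covariances equal the true-score covariances, so only the own-variance terms attenuate.
True-score variance = [9²·0.91 + 0.3²·12.9²·0.75] + 18.1116 = 84.9427 + 18.1116 = 103.054.
Reliability = 103.054 / 114.088 = 0.9033.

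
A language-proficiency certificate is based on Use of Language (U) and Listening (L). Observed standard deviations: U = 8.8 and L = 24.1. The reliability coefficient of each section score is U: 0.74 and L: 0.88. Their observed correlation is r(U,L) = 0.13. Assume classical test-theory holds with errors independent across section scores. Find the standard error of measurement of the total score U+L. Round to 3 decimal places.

9.478

Var(total) = 658.25 + 55.1408 = 713.391.
True-score variance = 568.418 + 55.1408 = 623.559, so reliability = 0.8741.
Error variance = 713.391 − 623.559 = 89.8316; SEM = √89.8316 = 9.478.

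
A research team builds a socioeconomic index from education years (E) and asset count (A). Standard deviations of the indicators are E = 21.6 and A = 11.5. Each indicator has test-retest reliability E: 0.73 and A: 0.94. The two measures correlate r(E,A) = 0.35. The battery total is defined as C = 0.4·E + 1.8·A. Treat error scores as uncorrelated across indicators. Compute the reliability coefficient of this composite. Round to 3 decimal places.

Var(C) = 0.4²·21.6² + 1.8²·11.5² + 2·[0.72·21.6·11.5·0.35] = 503.14 + 125.194 = 628.333.
With uncorrelated errors the cross-covariances are all true-score covariance, so they carry over unchanged; only the diagonal terms shrink to ρᵢσᵢ².
True-score variance = [0.4²·21.6²·0.73 + 1.8²·11.5²·0.94] + 125.194 = 457.275 + 125.194 = 582.468.
Reliability = 582.468 / 628.333 = 0.927.

0.927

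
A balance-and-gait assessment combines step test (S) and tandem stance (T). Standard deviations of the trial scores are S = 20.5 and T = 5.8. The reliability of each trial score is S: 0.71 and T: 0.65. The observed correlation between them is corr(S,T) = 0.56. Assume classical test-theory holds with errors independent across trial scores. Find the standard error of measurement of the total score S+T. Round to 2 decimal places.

Var(total) = 453.89 + 133.168 = 587.058.
True-score variance = 320.243 + 133.168 = 453.411, so reliability = 0.7723.
Error variance = 587.058 − 453.411 = 133.647; SEM = √133.647 = 11.56.

11.56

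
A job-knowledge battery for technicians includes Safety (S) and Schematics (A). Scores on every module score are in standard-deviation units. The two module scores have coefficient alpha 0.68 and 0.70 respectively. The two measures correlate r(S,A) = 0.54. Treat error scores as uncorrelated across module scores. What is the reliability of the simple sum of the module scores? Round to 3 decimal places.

Var(S+A) = 2 + 2·[0.54] = 2 + 1.08 = 3.08.
With uncorrelated errors the cross-covariances are all true-score covariance, so they carry over unchanged; only the diagonal terms shrink to ρᵢσᵢ².
True-score variance = [0.68 + 0.70] + 1.08 = 1.38 + 1.08 = 2.46.
Reliability = 2.46 / 3.08 = 0.799.

0.799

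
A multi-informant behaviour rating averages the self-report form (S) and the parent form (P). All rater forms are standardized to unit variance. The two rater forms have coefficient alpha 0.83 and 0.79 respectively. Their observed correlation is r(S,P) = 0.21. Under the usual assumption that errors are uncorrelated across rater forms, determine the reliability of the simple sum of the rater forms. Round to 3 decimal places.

0.843

Var(S+P) = 2 + 2·[0.21] = 2 + 0.42 = 2.42.
With uncorrelated errors the cross-covariances are all true-score covariance, so they carry over unchanged; only the diagonal terms shrink to ρᵢσᵢ².
True-score variance = [0.83 + 0.79] + 0.42 = 1.62 + 0.42 = 2.04.
Reliability = 2.04 / 2.42 = 0.843.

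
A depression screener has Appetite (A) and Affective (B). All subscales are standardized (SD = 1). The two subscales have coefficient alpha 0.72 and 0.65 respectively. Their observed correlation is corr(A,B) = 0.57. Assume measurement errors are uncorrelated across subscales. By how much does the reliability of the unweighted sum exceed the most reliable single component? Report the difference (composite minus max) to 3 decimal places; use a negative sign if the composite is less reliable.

0.079

Var(sum) = 2 + 1.14 = 3.14; true-score variance = 1.37 + 1.14 = 2.51; composite reliability = 0.7994.
Max component reliability = 0.7200.
Difference = 0.7994 − 0.7200 = 0.079.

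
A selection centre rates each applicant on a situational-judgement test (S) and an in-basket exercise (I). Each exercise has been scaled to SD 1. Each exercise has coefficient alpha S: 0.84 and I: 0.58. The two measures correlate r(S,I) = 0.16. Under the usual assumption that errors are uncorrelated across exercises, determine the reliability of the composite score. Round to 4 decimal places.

Var(S+I) = 2 + 2·[0.16] = 2 + 0.32 = 2.32.
Under uncorrelated errors the observed covariances equal the true-score covariances, so only the own-variance terms attenuate.
True-score variance = [0.84 + 0.58] + 0.32 = 1.42 + 0.32 = 1.74.
Reliability = 1.74 / 2.32 = 0.7500.

0.7500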